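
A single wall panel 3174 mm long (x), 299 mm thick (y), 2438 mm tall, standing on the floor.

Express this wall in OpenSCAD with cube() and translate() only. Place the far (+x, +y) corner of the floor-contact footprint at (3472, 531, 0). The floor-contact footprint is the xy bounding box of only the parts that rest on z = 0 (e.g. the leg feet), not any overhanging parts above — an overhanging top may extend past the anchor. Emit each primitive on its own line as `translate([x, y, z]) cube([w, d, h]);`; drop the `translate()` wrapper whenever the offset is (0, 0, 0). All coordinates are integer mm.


translate([298, 232, 0]) cube([3174, 299, 2438]);


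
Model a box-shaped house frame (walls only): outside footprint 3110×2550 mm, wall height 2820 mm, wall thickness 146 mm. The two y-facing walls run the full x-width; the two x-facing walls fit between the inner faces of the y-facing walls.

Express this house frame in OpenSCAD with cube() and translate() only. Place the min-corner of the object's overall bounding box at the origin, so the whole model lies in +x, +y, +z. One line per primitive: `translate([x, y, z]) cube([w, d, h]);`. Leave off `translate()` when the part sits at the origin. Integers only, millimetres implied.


cube([3110, 146, 2820]);
translate([0, 2404, 0]) cube([3110, 146, 2820]);
translate([0, 146, 0]) cube([146, 2258, 2820]);
translate([2964, 146, 0]) cube([146, 2258, 2820]);


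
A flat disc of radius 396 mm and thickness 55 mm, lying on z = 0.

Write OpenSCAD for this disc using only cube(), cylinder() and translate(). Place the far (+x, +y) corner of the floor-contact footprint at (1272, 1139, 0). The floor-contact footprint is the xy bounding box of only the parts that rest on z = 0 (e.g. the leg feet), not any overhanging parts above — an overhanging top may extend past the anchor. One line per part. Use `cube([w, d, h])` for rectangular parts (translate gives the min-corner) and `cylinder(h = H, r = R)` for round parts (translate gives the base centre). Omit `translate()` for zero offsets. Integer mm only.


translate([876, 743, 0]) cylinder(h = 55, r = 396);


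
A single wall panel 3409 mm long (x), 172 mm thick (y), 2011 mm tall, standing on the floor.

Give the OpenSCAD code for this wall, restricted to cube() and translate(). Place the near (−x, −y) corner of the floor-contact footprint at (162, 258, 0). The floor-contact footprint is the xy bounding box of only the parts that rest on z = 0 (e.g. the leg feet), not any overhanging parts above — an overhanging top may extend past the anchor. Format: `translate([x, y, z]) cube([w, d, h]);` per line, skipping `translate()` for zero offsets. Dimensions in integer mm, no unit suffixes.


translate([162, 258, 0]) cube([3409, 172, 2011]);


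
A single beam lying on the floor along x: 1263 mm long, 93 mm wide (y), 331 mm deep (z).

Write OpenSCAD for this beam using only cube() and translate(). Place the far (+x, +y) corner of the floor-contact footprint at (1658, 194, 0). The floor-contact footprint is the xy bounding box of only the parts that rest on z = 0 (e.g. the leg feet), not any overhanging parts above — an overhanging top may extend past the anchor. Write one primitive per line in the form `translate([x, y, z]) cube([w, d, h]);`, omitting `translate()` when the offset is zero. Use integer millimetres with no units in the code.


translate([395, 101, 0]) cube([1263, 93, 331]);


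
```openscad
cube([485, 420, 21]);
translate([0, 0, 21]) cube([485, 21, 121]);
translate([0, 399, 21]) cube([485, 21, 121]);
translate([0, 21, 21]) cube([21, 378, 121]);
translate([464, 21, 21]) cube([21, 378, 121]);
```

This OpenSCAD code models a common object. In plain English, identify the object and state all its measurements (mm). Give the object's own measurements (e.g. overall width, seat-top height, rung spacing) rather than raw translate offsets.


An open-topped rectangular box: outside dimensions 485×420×142 mm, with a uniform wall and base thickness of 21 mm. The base is a full 485×420 slab on the floor; four walls sit on top of the base. The front and back walls (the −y and +y sides) span the full width; the two side walls fit between them.


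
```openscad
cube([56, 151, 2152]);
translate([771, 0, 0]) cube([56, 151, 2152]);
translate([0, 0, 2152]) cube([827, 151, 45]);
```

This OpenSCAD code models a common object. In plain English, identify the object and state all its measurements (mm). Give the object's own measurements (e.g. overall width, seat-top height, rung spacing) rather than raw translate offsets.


A door frame. The clear opening is 715 mm wide and 2152 mm high. Two 56 mm wide jambs, 151 mm deep, stand either side of the opening from the floor to the top of the opening. A 45 mm thick head sits across the top of both jambs, spanning the full outside width of the frame.


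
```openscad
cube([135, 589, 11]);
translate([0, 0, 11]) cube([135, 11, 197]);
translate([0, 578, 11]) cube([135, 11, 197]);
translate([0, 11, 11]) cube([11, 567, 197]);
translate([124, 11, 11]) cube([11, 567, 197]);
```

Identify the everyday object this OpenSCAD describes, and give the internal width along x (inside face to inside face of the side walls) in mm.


An open box. The internal width is 113 mm.

A 135×589 base slab with four walls standing on it — an open box. The base is 135 mm wide and the walls are 11 mm thick, so the internal width is 135 − 2 × 11 = 113 mm.


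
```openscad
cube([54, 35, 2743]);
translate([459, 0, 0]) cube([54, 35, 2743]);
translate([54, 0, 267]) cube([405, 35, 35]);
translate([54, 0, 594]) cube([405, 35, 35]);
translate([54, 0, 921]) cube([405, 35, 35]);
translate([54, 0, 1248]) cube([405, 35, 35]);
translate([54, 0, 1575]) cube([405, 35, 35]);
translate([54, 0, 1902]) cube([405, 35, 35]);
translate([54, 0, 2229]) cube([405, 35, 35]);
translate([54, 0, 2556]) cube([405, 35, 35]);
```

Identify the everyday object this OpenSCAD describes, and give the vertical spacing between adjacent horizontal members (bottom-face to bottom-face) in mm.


A ladder. The rung spacing is 327 mm.

Two tall 54×35 posts with 8 short bars between them — a ladder. Adjacent rungs sit at z = 267 and z = 594, so the spacing is 594 − 267 = 327 mm.


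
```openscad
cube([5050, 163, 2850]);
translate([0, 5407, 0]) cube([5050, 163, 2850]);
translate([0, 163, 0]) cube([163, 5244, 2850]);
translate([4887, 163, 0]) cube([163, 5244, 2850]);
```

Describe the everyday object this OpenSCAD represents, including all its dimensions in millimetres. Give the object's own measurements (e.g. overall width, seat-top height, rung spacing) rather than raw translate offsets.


The wall frame of a small rectangular building: four walls, each 2850 mm tall and 163 mm thick, enclosing a footprint 5050 mm (x) by 5570 mm (y) outside-to-outside, with no floor or roof. The front and back walls (the −y and +y sides) span the full width; the two side walls fit between them.


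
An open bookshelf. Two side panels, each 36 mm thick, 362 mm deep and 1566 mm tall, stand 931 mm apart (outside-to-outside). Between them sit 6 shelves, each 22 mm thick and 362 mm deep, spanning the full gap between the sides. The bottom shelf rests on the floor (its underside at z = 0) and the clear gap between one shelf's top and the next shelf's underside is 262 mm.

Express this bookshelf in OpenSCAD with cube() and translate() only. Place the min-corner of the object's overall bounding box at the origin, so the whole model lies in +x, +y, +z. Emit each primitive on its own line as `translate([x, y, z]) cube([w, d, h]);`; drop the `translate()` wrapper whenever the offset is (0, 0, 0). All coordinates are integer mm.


cube([36, 362, 1566]);
translate([895, 0, 0]) cube([36, 362, 1566]);
translate([36, 0, 0]) cube([859, 362, 22]);
translate([36, 0, 284]) cube([859, 362, 22]);
translate([36, 0, 568]) cube([859, 362, 22]);
translate([36, 0, 852]) cube([859, 362, 22]);
translate([36, 0, 1136]) cube([859, 362, 22]);
translate([36, 0, 1420]) cube([859, 362, 22]);


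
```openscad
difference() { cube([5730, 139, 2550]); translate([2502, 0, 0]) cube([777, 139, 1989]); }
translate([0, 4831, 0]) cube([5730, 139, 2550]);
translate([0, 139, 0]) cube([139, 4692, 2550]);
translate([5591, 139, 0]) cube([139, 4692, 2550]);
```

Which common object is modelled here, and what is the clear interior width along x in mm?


A single room. The interior width is 5452 mm.

Four walls enclosing a rectangle with a door in the front wall — a room. Outside width 5730 minus two 139 mm walls gives 5452 mm.


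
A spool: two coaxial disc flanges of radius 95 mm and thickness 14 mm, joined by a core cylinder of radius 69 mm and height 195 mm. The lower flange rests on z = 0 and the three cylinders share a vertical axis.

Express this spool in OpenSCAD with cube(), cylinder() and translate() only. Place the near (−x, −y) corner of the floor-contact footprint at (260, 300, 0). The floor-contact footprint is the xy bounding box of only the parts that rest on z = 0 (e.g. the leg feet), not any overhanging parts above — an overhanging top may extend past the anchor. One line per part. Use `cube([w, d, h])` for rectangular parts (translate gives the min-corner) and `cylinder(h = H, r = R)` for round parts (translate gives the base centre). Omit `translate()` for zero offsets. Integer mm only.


translate([355, 395, 0]) cylinder(h = 14, r = 95);
translate([355, 395, 14]) cylinder(h = 195, r = 69);
translate([355, 395, 209]) cylinder(h = 14, r = 95);


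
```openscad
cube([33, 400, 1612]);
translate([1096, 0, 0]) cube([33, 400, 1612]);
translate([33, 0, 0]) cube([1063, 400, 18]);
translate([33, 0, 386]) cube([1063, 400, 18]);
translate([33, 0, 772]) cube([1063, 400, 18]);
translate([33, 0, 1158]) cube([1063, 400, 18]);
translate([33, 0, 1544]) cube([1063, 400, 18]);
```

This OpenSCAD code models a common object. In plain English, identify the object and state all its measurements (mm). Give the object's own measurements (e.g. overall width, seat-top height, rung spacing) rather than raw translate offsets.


An open bookshelf. Two side panels, each 33 mm thick, 400 mm deep and 1612 mm tall, stand 1129 mm apart (outside-to-outside). Between them sit 5 shelves, each 18 mm thick and 400 mm deep, spanning the full gap between the sides. The bottom shelf rests on the floor (its underside at z = 0) and the clear gap between one shelf's top and the next shelf's underside is 368 mm.


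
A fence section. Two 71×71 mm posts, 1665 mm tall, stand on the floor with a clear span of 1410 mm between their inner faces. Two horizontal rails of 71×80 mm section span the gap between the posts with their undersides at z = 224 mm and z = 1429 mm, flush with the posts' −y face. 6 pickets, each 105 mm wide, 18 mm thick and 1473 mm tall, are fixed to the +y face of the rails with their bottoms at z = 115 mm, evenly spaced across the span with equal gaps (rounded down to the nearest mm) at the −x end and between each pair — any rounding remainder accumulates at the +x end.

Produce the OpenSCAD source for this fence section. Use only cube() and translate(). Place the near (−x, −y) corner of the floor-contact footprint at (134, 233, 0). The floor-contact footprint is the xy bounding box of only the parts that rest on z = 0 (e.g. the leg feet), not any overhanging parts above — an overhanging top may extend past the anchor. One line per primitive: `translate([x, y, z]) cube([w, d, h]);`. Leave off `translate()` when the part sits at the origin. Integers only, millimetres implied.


translate([134, 233, 0]) cube([71, 71, 1665]);
translate([1615, 233, 0]) cube([71, 71, 1665]);
translate([205, 233, 224]) cube([1410, 71, 80]);
translate([205, 233, 1429]) cube([1410, 71, 80]);
translate([316, 304, 115]) cube([105, 18, 1473]);
translate([532, 304, 115]) cube([105, 18, 1473]);
translate([748, 304, 115]) cube([105, 18, 1473]);
translate([964, 304, 115]) cube([105, 18, 1473]);
translate([1180, 304, 115]) cube([105, 18, 1473]);
translate([1396, 304, 115]) cube([105, 18, 1473]);


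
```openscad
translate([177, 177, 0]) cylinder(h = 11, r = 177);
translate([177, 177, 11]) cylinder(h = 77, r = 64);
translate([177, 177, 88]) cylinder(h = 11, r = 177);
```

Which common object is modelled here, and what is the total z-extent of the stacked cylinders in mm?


A spool. The overall height is 99 mm.

Three coaxial cylinders, large–small–large — a spool. Two 11 mm flanges and a 77 mm core give 11 + 77 + 11 = 99 mm.


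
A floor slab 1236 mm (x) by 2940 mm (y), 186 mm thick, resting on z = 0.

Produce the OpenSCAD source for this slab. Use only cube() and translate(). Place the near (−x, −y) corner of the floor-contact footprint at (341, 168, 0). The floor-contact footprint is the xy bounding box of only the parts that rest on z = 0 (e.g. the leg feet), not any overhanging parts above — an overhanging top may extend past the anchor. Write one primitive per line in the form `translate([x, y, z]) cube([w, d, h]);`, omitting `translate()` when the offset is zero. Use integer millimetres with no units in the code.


translate([341, 168, 0]) cube([1236, 2940, 186]);


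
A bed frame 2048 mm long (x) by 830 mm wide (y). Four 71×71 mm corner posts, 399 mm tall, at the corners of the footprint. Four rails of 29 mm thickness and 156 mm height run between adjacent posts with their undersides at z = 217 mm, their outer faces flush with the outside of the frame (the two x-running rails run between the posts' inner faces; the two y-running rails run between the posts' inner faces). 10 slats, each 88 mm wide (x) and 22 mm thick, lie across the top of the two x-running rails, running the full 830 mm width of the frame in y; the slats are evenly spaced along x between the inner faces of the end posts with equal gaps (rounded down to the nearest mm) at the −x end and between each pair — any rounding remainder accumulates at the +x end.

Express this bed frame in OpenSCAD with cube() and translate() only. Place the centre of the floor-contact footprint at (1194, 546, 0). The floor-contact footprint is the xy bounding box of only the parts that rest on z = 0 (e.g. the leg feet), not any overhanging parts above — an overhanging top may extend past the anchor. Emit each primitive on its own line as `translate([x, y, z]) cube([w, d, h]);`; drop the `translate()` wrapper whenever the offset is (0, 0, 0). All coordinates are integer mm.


translate([170, 131, 0]) cube([71, 71, 399]);
translate([170, 890, 0]) cube([71, 71, 399]);
translate([2147, 131, 0]) cube([71, 71, 399]);
translate([2147, 890, 0]) cube([71, 71, 399]);
translate([241, 131, 217]) cube([1906, 29, 156]);
translate([241, 932, 217]) cube([1906, 29, 156]);
translate([170, 202, 217]) cube([29, 688, 156]);
translate([2189, 202, 217]) cube([29, 688, 156]);
translate([334, 131, 373]) cube([88, 830, 22]);
translate([515, 131, 373]) cube([88, 830, 22]);
translate([696, 131, 373]) cube([88, 830, 22]);
translate([877, 131, 373]) cube([88, 830, 22]);
translate([1058, 131, 373]) cube([88, 830, 22]);
translate([1239, 131, 373]) cube([88, 830, 22]);
translate([1420, 131, 373]) cube([88, 830, 22]);
translate([1601, 131, 373]) cube([88, 830, 22]);
translate([1782, 131, 373]) cube([88, 830, 22]);
translate([1963, 131, 373]) cube([88, 830, 22]);


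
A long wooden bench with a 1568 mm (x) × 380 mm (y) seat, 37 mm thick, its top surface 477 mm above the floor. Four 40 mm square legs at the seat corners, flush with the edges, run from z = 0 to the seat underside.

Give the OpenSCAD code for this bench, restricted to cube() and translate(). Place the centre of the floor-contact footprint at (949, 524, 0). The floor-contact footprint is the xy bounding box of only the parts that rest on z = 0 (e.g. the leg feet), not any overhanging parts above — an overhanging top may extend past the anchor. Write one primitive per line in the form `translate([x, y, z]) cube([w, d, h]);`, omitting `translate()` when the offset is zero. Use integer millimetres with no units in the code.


translate([165, 334, 440]) cube([1568, 380, 37]);
translate([165, 334, 0]) cube([40, 40, 440]);
translate([165, 674, 0]) cube([40, 40, 440]);
translate([1693, 334, 0]) cube([40, 40, 440]);
translate([1693, 674, 0]) cube([40, 40, 440]);


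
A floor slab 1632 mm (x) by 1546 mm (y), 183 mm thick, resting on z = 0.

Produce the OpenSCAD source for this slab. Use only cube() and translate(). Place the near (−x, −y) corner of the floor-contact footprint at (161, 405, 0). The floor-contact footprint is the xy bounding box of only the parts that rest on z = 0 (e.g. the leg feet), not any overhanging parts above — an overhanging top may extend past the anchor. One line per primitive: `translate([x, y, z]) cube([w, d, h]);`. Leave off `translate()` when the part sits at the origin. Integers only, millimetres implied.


translate([161, 405, 0]) cube([1632, 1546, 183]);


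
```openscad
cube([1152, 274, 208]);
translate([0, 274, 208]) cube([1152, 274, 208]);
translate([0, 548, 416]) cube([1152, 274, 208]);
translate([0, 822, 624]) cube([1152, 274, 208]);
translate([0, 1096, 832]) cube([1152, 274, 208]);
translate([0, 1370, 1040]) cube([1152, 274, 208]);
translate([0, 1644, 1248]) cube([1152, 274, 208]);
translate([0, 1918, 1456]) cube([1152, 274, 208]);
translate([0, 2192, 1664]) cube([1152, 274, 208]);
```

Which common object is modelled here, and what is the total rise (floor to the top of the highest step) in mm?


A staircase. The total rise is 1872 mm.

9 identical blocks, each offset up and back from the previous — a staircase. Each step is 208 mm tall and there are 9 of them, so the total rise is 9 × 208 = 1872 mm.


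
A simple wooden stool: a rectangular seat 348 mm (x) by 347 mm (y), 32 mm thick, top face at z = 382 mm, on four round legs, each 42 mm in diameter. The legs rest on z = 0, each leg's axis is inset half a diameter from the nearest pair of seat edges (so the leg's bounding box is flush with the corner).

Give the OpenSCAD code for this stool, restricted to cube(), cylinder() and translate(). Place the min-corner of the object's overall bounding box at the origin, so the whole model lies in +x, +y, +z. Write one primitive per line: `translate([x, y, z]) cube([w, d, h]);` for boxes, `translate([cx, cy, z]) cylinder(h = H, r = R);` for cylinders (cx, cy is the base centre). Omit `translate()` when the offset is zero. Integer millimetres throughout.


translate([0, 0, 350]) cube([348, 347, 32]);
translate([21, 21, 0]) cylinder(h = 350, r = 21);
translate([327, 21, 0]) cylinder(h = 350, r = 21);
translate([21, 326, 0]) cylinder(h = 350, r = 21);
translate([327, 326, 0]) cylinder(h = 350, r = 21);


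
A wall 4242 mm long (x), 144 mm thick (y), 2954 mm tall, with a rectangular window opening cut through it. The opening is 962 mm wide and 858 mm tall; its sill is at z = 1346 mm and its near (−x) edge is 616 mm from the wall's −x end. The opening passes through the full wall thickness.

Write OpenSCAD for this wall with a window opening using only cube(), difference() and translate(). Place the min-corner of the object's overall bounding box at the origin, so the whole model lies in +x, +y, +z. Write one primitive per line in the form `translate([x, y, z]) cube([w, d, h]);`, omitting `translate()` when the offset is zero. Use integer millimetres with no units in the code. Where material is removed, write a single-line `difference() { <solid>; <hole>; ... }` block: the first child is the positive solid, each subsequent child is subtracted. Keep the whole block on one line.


difference() { cube([4242, 144, 2954]); translate([616, 0, 1346]) cube([962, 144, 858]); }


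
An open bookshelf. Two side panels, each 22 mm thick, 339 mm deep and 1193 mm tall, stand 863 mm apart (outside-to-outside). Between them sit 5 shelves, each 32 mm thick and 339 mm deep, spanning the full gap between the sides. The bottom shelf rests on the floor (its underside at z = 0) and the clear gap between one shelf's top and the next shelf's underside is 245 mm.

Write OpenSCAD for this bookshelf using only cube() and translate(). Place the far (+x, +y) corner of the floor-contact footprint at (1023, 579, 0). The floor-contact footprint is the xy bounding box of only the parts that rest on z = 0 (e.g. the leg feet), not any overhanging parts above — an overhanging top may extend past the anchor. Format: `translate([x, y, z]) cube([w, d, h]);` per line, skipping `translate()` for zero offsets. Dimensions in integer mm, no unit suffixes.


translate([160, 240, 0]) cube([22, 339, 1193]);
translate([1001, 240, 0]) cube([22, 339, 1193]);
translate([182, 240, 0]) cube([819, 339, 32]);
translate([182, 240, 277]) cube([819, 339, 32]);
translate([182, 240, 554]) cube([819, 339, 32]);
translate([182, 240, 831]) cube([819, 339, 32]);
translate([182, 240, 1108]) cube([819, 339, 32]);


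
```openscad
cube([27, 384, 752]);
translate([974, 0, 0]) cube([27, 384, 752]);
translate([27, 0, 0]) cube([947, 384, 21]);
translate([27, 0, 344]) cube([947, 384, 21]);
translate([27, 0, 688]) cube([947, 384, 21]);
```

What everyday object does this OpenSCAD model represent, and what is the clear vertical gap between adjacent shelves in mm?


A bookshelf. The clear shelf gap is 323 mm.

Two tall side panels with 3 horizontal boards between them — a bookshelf. The first two shelf undersides are at z = 0 and z = 344; with shelf thickness 21, the clear gap is 344 − 0 − 21 = 323 mm.


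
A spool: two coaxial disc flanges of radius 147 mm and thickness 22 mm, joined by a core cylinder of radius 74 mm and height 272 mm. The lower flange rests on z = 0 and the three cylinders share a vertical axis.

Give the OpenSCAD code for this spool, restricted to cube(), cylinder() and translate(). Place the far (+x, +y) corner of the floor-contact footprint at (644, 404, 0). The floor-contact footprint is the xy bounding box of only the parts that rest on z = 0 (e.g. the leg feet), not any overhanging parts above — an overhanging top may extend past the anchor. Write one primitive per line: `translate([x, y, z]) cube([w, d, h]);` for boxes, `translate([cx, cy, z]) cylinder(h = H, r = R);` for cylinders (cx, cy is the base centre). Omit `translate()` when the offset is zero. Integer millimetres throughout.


translate([497, 257, 0]) cylinder(h = 22, r = 147);
translate([497, 257, 22]) cylinder(h = 272, r = 74);
translate([497, 257, 294]) cylinder(h = 22, r = 147);


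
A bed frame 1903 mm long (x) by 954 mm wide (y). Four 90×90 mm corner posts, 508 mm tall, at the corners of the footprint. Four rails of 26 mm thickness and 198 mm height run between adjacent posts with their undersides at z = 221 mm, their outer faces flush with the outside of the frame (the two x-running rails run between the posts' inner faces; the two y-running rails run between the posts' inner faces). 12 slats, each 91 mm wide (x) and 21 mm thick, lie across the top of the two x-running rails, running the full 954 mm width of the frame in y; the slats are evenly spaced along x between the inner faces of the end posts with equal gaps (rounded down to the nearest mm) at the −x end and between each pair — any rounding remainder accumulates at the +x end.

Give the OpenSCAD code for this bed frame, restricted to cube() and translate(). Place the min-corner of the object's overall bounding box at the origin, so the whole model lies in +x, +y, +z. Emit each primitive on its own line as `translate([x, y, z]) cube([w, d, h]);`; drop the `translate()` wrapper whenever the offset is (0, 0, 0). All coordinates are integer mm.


cube([90, 90, 508]);
translate([0, 864, 0]) cube([90, 90, 508]);
translate([1813, 0, 0]) cube([90, 90, 508]);
translate([1813, 864, 0]) cube([90, 90, 508]);
translate([90, 0, 221]) cube([1723, 26, 198]);
translate([90, 928, 221]) cube([1723, 26, 198]);
translate([0, 90, 221]) cube([26, 774, 198]);
translate([1877, 90, 221]) cube([26, 774, 198]);
translate([138, 0, 419]) cube([91, 954, 21]);
translate([277, 0, 419]) cube([91, 954, 21]);
translate([416, 0, 419]) cube([91, 954, 21]);
translate([555, 0, 419]) cube([91, 954, 21]);
translate([694, 0, 419]) cube([91, 954, 21]);
translate([833, 0, 419]) cube([91, 954, 21]);
translate([972, 0, 419]) cube([91, 954, 21]);
translate([1111, 0, 419]) cube([91, 954, 21]);
translate([1250, 0, 419]) cube([91, 954, 21]);
translate([1389, 0, 419]) cube([91, 954, 21]);
translate([1528, 0, 419]) cube([91, 954, 21]);
translate([1667, 0, 419]) cube([91, 954, 21]);


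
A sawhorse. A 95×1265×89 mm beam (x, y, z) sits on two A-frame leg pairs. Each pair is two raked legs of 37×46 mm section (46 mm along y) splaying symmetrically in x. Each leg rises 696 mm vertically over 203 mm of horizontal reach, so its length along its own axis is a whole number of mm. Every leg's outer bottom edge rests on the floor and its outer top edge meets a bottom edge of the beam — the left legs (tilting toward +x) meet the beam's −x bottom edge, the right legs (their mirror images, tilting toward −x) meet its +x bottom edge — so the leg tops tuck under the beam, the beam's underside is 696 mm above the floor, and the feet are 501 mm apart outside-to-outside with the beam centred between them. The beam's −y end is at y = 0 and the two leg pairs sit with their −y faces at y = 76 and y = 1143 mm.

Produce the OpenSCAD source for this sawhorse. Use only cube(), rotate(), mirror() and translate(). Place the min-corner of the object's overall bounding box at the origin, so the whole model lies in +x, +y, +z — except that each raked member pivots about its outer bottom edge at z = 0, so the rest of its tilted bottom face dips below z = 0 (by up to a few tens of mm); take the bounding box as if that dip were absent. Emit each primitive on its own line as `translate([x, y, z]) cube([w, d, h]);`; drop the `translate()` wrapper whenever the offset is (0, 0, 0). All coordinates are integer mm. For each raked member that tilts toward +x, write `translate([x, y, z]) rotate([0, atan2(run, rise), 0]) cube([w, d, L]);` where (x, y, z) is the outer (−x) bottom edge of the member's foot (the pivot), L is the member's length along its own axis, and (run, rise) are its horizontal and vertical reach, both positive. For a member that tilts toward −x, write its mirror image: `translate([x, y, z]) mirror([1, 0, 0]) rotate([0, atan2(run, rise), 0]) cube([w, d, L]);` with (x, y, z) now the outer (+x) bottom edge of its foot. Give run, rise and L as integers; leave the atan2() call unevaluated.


// leg length = √(203² + 696²) = 725
// right-leg outer foot x = 2·203 + 95 = 501
// beam min-corner = (203, 0, 696)
translate([203, 0, 696]) cube([95, 1265, 89]);
translate([0, 76, 0]) rotate([0, atan2(203, 696), 0]) cube([37, 46, 725]);
translate([501, 76, 0]) mirror([1, 0, 0]) rotate([0, atan2(203, 696), 0]) cube([37, 46, 725]);
translate([0, 1143, 0]) rotate([0, atan2(203, 696), 0]) cube([37, 46, 725]);
translate([501, 1143, 0]) mirror([1, 0, 0]) rotate([0, atan2(203, 696), 0]) cube([37, 46, 725]);


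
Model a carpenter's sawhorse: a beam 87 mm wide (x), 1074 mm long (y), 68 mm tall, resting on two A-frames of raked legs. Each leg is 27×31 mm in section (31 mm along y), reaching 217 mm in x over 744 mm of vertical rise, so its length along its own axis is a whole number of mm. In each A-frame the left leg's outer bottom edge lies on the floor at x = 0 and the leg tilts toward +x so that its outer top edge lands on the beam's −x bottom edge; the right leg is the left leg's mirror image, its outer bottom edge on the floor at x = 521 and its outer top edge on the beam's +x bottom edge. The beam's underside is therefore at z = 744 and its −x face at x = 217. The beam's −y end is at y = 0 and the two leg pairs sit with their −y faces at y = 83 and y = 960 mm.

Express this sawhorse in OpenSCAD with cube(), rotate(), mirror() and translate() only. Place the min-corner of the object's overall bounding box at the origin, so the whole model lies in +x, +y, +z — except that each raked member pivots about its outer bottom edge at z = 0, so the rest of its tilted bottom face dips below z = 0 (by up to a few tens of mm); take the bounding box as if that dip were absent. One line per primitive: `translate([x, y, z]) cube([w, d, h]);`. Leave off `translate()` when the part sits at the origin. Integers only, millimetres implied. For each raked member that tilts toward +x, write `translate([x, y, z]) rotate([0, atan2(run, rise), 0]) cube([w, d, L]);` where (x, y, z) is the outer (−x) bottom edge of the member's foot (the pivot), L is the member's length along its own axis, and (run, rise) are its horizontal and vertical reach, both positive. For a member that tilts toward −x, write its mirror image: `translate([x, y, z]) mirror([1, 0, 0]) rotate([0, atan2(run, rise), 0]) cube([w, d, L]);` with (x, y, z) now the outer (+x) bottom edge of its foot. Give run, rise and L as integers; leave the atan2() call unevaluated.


// leg length = √(217² + 744²) = 775
// right-leg outer foot x = 2·217 + 87 = 521
// beam min-corner = (217, 0, 744)
translate([217, 0, 744]) cube([87, 1074, 68]);
translate([0, 83, 0]) rotate([0, atan2(217, 744), 0]) cube([27, 31, 775]);
translate([521, 83, 0]) mirror([1, 0, 0]) rotate([0, atan2(217, 744), 0]) cube([27, 31, 775]);
translate([0, 960, 0]) rotate([0, atan2(217, 744), 0]) cube([27, 31, 775]);
translate([521, 960, 0]) mirror([1, 0, 0]) rotate([0, atan2(217, 744), 0]) cube([27, 31, 775]);


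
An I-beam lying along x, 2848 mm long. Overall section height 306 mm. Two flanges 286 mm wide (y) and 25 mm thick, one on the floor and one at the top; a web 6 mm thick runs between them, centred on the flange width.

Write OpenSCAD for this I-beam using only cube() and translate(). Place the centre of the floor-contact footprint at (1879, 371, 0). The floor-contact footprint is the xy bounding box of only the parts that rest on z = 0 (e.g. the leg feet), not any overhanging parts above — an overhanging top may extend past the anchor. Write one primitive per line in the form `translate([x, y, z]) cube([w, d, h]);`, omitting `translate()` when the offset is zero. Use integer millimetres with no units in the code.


translate([455, 228, 0]) cube([2848, 286, 25]);
translate([455, 368, 25]) cube([2848, 6, 256]);
translate([455, 228, 281]) cube([2848, 286, 25]);


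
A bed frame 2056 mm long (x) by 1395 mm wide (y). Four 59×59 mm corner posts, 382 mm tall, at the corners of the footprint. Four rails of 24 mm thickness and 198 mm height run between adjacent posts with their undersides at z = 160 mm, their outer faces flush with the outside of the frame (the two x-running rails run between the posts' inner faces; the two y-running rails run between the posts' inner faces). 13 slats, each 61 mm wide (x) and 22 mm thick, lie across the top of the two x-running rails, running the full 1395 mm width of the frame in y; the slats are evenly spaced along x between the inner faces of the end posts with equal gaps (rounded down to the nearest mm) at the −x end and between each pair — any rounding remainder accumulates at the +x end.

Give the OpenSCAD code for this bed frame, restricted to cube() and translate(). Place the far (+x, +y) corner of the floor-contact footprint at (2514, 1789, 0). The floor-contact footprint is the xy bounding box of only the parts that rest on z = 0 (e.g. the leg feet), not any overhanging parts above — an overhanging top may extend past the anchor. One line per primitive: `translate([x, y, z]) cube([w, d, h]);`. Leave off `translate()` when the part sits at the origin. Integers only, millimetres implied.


translate([458, 394, 0]) cube([59, 59, 382]);
translate([458, 1730, 0]) cube([59, 59, 382]);
translate([2455, 394, 0]) cube([59, 59, 382]);
translate([2455, 1730, 0]) cube([59, 59, 382]);
translate([517, 394, 160]) cube([1938, 24, 198]);
translate([517, 1765, 160]) cube([1938, 24, 198]);
translate([458, 453, 160]) cube([24, 1277, 198]);
translate([2490, 453, 160]) cube([24, 1277, 198]);
translate([598, 394, 358]) cube([61, 1395, 22]);
translate([740, 394, 358]) cube([61, 1395, 22]);
translate([882, 394, 358]) cube([61, 1395, 22]);
translate([1024, 394, 358]) cube([61, 1395, 22]);
translate([1166, 394, 358]) cube([61, 1395, 22]);
translate([1308, 394, 358]) cube([61, 1395, 22]);
translate([1450, 394, 358]) cube([61, 1395, 22]);
translate([1592, 394, 358]) cube([61, 1395, 22]);
translate([1734, 394, 358]) cube([61, 1395, 22]);
translate([1876, 394, 358]) cube([61, 1395, 22]);
translate([2018, 394, 358]) cube([61, 1395, 22]);
translate([2160, 394, 358]) cube([61, 1395, 22]);
translate([2302, 394, 358]) cube([61, 1395, 22]);


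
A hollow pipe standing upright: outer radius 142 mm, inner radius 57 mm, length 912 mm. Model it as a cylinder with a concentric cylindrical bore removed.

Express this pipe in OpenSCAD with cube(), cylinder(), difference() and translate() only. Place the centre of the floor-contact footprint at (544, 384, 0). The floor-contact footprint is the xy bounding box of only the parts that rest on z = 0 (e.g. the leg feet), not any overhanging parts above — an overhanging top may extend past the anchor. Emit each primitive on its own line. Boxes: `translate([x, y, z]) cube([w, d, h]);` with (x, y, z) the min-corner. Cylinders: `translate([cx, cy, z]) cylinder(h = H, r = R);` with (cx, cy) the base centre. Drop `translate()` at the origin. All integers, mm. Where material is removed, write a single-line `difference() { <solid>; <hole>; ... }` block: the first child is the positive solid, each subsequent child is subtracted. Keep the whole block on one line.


difference() { translate([544, 384, 0]) cylinder(h = 912, r = 142); translate([544, 384, 0]) cylinder(h = 912, r = 57); }


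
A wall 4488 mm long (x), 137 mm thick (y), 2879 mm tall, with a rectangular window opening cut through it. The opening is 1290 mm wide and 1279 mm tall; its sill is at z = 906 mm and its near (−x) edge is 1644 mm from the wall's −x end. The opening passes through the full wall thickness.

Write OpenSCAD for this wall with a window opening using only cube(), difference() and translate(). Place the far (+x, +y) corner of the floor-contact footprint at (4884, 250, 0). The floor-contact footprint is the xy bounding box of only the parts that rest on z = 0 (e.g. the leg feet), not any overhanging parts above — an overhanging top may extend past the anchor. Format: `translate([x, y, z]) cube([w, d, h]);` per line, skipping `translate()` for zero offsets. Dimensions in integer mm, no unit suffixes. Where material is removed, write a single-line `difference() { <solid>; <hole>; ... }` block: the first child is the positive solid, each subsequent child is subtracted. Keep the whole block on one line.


difference() { translate([396, 113, 0]) cube([4488, 137, 2879]); translate([2040, 113, 906]) cube([1290, 137, 1279]); }


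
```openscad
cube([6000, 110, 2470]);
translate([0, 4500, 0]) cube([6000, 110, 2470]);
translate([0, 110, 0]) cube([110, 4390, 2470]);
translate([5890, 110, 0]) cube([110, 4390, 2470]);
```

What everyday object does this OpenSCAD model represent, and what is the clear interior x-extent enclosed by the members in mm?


A house (or room) frame. The interior width is 5780 mm.

Four 2470 mm walls enclosing a rectangle with no floor or roof — a room or house frame. Outside width is 6000 mm and wall thickness is 110 mm, so the interior width is 6000 − 2 × 110 = 5780 mm.


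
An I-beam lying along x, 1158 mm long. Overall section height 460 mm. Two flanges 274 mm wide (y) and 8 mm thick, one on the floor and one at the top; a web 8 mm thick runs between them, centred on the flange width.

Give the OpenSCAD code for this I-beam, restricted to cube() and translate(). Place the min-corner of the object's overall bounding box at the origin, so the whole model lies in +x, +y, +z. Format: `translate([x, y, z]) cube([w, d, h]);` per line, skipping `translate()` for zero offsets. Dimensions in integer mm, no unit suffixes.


cube([1158, 274, 8]);
translate([0, 133, 8]) cube([1158, 8, 444]);
translate([0, 0, 452]) cube([1158, 274, 8]);


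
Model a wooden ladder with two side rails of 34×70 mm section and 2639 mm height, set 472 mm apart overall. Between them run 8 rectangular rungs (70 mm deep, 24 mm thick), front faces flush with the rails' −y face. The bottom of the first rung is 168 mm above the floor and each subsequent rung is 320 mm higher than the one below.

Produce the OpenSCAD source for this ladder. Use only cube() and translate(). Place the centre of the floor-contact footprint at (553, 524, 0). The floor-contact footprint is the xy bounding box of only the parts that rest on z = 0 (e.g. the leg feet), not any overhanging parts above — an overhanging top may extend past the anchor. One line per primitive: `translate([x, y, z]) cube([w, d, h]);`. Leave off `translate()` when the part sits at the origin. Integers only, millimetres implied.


translate([317, 489, 0]) cube([34, 70, 2639]);
translate([755, 489, 0]) cube([34, 70, 2639]);
translate([351, 489, 168]) cube([404, 70, 24]);
translate([351, 489, 488]) cube([404, 70, 24]);
translate([351, 489, 808]) cube([404, 70, 24]);
translate([351, 489, 1128]) cube([404, 70, 24]);
translate([351, 489, 1448]) cube([404, 70, 24]);
translate([351, 489, 1768]) cube([404, 70, 24]);
translate([351, 489, 2088]) cube([404, 70, 24]);
translate([351, 489, 2408]) cube([404, 70, 24]);


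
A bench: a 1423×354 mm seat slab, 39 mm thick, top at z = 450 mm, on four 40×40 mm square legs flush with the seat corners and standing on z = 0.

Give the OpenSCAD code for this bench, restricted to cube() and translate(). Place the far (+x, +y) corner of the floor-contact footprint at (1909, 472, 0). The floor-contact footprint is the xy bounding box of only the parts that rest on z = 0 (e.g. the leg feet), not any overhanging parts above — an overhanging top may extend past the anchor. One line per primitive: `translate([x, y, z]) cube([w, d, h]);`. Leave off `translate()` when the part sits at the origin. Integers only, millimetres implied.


translate([486, 118, 411]) cube([1423, 354, 39]);
translate([486, 118, 0]) cube([40, 40, 411]);
translate([486, 432, 0]) cube([40, 40, 411]);
translate([1869, 118, 0]) cube([40, 40, 411]);
translate([1869, 432, 0]) cube([40, 40, 411]);


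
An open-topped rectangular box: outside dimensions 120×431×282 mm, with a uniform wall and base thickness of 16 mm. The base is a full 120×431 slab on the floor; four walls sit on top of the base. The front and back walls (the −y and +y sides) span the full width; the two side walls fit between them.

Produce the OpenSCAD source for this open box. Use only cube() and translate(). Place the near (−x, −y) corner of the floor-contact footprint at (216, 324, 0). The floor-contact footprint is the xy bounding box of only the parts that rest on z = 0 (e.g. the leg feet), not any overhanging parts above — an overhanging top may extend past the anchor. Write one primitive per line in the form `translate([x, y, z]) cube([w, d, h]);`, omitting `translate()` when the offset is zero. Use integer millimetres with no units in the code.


translate([216, 324, 0]) cube([120, 431, 16]);
translate([216, 324, 16]) cube([120, 16, 266]);
translate([216, 739, 16]) cube([120, 16, 266]);
translate([216, 340, 16]) cube([16, 399, 266]);
translate([320, 340, 16]) cube([16, 399, 266]);


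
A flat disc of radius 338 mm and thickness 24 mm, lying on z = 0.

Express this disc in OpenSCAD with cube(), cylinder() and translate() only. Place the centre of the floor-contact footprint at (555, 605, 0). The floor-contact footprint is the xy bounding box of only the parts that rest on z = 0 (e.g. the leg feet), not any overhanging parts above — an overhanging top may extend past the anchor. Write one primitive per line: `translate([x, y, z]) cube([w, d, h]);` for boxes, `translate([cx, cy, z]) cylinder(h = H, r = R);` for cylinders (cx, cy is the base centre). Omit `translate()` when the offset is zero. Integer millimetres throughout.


translate([555, 605, 0]) cylinder(h = 24, r = 338);


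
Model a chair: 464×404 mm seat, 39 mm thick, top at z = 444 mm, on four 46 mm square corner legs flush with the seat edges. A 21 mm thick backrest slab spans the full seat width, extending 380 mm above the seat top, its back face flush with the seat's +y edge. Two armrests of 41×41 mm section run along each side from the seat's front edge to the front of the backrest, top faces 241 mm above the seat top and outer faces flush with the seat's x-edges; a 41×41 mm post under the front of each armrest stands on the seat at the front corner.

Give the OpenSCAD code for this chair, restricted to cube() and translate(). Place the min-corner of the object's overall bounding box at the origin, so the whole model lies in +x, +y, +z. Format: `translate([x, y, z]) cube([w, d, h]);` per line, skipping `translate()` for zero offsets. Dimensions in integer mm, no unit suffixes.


translate([0, 0, 405]) cube([464, 404, 39]);
cube([46, 46, 405]);
translate([418, 0, 0]) cube([46, 46, 405]);
translate([0, 358, 0]) cube([46, 46, 405]);
translate([418, 358, 0]) cube([46, 46, 405]);
translate([0, 383, 444]) cube([464, 21, 380]);
translate([0, 0, 644]) cube([41, 383, 41]);
translate([423, 0, 644]) cube([41, 383, 41]);
translate([0, 0, 444]) cube([41, 41, 200]);
translate([423, 0, 444]) cube([41, 41, 200]);
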